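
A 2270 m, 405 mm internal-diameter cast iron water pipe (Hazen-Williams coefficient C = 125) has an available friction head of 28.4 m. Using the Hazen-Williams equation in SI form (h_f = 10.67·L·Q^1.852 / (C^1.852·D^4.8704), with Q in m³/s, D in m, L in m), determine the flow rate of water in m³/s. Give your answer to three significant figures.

Q ≈ 0.303 m³/s

Rearranging: Q = [h_f·C^1.852·D^4.8704 / (10.67·L)]^(1/1.852)
Q = [28.4·125^1.852·0.405^4.8704 / (10.67·2270)]^0.540 = 0.3034 m³/s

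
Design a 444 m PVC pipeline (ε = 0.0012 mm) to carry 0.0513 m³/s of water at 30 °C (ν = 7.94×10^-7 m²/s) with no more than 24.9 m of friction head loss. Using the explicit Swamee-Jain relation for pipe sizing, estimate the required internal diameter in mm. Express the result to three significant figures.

D ≈ 140 mm

Swamee-Jain (Type III): D = 0.66·[ε^1.25·(LQ²/(gh_f))^4.75 + ν·Q^9.4·(L/(gh_f))^5.2]^0.04
LQ²/(gh_f) = 0.004784; L/(gh_f) = 1.818
Term 1 = ε^1.25·(…)^4.75 = 3.78×10^-19; Term 2 = ν·Q^9.4·(…)^5.2 = 1.33×10^-17
D = 0.66·(3.78×10^-19 + 1.33×10^-17)^0.04 = 0.1396 m = 140 mm
Check: V = 3.35 m/s, Re = 5.89×10^5, f = 0.01287, h_f = 23.4 m ≈ 24.9 m ✓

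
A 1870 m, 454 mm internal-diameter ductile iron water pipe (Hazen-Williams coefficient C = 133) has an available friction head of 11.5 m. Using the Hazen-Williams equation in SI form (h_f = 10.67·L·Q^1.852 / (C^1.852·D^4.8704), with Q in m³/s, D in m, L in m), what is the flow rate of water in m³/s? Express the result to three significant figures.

Rearranging: Q = [h_f·C^1.852·D^4.8704 / (10.67·L)]^(1/1.852)
Q = [11.5·133^1.852·0.454^4.8704 / (10.67·1870)]^0.540 = 0.2971 m³/s

Q ≈ 0.297 m³/s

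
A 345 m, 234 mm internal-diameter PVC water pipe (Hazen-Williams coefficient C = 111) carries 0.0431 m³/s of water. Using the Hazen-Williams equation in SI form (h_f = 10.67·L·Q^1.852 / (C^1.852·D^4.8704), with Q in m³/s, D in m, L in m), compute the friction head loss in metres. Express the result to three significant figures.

h_f = 10.67·345·0.0431^1.852 / (111^1.852·0.234^4.8704) = 2.095 m

h_f ≈ 2.10 m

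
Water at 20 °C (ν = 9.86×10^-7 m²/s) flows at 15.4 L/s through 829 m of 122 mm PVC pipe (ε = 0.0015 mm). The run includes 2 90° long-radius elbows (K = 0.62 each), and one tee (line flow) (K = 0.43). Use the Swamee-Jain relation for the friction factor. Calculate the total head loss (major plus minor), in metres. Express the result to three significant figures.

V = 4Q/(πD²) = 1.317 m/s; V²/2g = 0.08846 m
Re = 1.63×10^5, ε/D = 1.23×10^-5 → f = 0.01627 (Swamee-Jain)
Major: h_f = f(L/D)·V²/2g = 0.01627·6795·0.08846 = 9.779 m
Minor: ΣK = 1.67; h_m = ΣK·V²/2g = 0.1477 m
Total H_L = 9.779 + 0.1477 = 9.927 m

H_L ≈ 9.93 m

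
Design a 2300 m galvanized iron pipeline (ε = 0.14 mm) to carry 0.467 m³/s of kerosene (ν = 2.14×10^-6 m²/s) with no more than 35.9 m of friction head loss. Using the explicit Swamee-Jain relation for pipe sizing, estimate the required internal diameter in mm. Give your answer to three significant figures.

D ≈ 458 mm

Swamee-Jain (Type III): D = 0.66·[ε^1.25·(LQ²/(gh_f))^4.75 + ν·Q^9.4·(L/(gh_f))^5.2]^0.04
LQ²/(gh_f) = 1.424; L/(gh_f) = 6.531
Term 1 = ε^1.25·(…)^4.75 = 8.17×10^-5; Term 2 = ν·Q^9.4·(…)^5.2 = 2.88×10^-5
D = 0.66·(8.17×10^-5 + 2.88×10^-5)^0.04 = 0.4584 m = 458 mm
Check: V = 2.83 m/s, Re = 6.06×10^5, f = 0.01621, h_f = 33.2 m ≈ 35.9 m ✓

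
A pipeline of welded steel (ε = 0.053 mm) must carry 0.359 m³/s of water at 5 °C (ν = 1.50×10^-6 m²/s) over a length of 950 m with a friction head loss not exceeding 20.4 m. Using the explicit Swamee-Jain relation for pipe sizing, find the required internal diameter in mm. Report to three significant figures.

D ≈ 376 mm

Swamee-Jain (Type III): D = 0.66·[ε^1.25·(LQ²/(gh_f))^4.75 + ν·Q^9.4·(L/(gh_f))^5.2]^0.04
LQ²/(gh_f) = 0.6118; L/(gh_f) = 4.747
Term 1 = ε^1.25·(…)^4.75 = 4.38×10^-7; Term 2 = ν·Q^9.4·(…)^5.2 = 3.25×10^-7
D = 0.66·(4.38×10^-7 + 3.25×10^-7)^0.04 = 0.3757 m = 376 mm
Check: V = 3.24 m/s, Re = 8.11×10^5, f = 0.01429, h_f = 19.3 m ≈ 20.4 m ✓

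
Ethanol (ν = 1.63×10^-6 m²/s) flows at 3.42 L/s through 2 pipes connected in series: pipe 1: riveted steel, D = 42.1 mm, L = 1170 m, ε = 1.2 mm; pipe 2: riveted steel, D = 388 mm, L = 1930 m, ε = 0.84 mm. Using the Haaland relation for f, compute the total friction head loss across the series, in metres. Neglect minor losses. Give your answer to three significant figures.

Pipe 1: V = 2.457 m/s, Re = 6.35×10^4, ε/D = 0.0285, f = 0.05659, h_1 = f(L/D)V²/2g = 483.8 m
Pipe 2: V = 0.02892 m/s, Re = 6890, ε/D = 0.00216, f = 0.03671, h_2 = f(L/D)V²/2g = 0.007787 m
Series → Q common, losses add: H = Σh = 483.8 m

H ≈ 484 m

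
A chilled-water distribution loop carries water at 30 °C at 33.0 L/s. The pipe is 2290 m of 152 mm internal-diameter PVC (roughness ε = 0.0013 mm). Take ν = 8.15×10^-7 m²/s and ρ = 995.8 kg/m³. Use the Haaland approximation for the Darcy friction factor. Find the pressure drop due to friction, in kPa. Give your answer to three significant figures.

V = 4Q/(πD²) = 4·0.0330/(π·0.152²) = 1.819 m/s
Re = VD/ν = 1.819·0.152/8.15×10^-7 = 3.39×10^5 → turbulent
ε/D = 0.0013/152 = 8.55×10^-6
Haaland: f = 0.01409
h_f = f(L/D)V²/(2g) = 0.01409·(2290/0.152)·1.819²/(2·9.81) = 35.79 m
Δp = ρg·h_f = 995.8·9.81·35.79 = 349.6 kPa

Δp ≈ 350 kPa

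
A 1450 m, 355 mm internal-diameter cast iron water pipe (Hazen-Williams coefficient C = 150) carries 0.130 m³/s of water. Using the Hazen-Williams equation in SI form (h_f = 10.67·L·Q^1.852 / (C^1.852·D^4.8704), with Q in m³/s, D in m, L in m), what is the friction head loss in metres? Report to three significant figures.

h_f ≈ 5.12 m

h_f = 10.67·1450·0.130^1.852 / (150^1.852·0.355^4.8704) = 5.117 m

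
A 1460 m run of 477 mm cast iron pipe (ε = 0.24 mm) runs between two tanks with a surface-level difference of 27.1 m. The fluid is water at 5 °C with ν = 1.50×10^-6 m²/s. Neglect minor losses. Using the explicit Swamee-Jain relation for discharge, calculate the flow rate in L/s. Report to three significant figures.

Q ≈ 568 L/s

Swamee-Jain (Type II): Q = -0.965·√(gD⁵h_f/L)·ln[ε/(3.7D) + √(3.17ν²L/(gD³h_f))]
√(gD⁵h_f/L) = √(9.81·0.477⁵·27.1/1460) = 0.06706
ε/(3.7D) = 1.36×10^-4; √(3.17ν²L/(gD³h_f)) = 1.90×10^-5
Q = -0.965·0.06706·ln(1.550×10^-4) = 0.5676 m³/s
Check: V = 3.18 m/s, Re = 1.01×10^6, f = 0.01732, h_f = 27.3 m ≈ 27.1 m ✓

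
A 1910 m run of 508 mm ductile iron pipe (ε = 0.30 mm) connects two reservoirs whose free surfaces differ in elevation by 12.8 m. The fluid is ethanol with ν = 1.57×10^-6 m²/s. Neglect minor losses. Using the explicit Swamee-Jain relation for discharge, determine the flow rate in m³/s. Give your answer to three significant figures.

Q ≈ 0.390 m³/s

Swamee-Jain (Type II): Q = -0.965·√(gD⁵h_f/L)·ln[ε/(3.7D) + √(3.17ν²L/(gD³h_f))]
√(gD⁵h_f/L) = √(9.81·0.508⁵·12.8/1910) = 0.04716
ε/(3.7D) = 1.60×10^-4; √(3.17ν²L/(gD³h_f)) = 3.01×10^-5
Q = -0.965·0.04716·ln(1.897×10^-4) = 0.3900 m³/s
Check: V = 1.92 m/s, Re = 6.23×10^5, f = 0.01816, h_f = 12.9 m ≈ 12.8 m ✓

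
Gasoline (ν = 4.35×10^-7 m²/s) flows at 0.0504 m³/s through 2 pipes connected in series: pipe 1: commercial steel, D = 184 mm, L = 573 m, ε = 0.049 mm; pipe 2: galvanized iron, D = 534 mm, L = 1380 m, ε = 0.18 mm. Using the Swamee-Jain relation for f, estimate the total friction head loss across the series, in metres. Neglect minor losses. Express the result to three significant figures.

H ≈ 9.02 m

Pipe 1: V = 1.895 m/s, Re = 8.02×10^5, ε/D = 2.66×10^-4, f = 0.01562, h_1 = f(L/D)V²/2g = 8.907 m
Pipe 2: V = 0.2250 m/s, Re = 2.76×10^5, ε/D = 3.37×10^-4, f = 0.01745, h_2 = f(L/D)V²/2g = 0.1164 m
Series → Q common, losses add: H = Σh = 9.023 m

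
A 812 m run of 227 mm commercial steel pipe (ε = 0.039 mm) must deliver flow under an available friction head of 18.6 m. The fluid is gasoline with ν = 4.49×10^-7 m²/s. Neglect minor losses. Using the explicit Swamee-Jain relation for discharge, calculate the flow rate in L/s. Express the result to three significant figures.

Swamee-Jain (Type II): Q = -0.965·√(gD⁵h_f/L)·ln[ε/(3.7D) + √(3.17ν²L/(gD³h_f))]
√(gD⁵h_f/L) = √(9.81·0.227⁵·18.6/812) = 0.01164
ε/(3.7D) = 4.64×10^-5; √(3.17ν²L/(gD³h_f)) = 1.56×10^-5
Q = -0.965·0.01164·ln(6.203×10^-5) = 0.1088 m³/s
Check: V = 2.69 m/s, Re = 1.36×10^6, f = 0.01420, h_f = 18.7 m ≈ 18.6 m ✓

Q ≈ 109 L/s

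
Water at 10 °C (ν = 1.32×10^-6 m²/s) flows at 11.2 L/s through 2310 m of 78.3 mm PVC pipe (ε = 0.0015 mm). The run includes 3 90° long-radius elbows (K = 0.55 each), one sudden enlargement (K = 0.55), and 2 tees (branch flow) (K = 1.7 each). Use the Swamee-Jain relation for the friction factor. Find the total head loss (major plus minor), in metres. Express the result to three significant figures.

H_L ≈ 139 m

V = 4Q/(πD²) = 2.326 m/s; V²/2g = 0.2757 m
Re = 1.38×10^5, ε/D = 1.92×10^-5 → f = 0.01686 (Swamee-Jain)
Major: h_f = f(L/D)·V²/2g = 0.01686·29502·0.2757 = 137.2 m
Minor: ΣK = 5.60; h_m = ΣK·V²/2g = 1.544 m
Total H_L = 137.2 + 1.544 = 138.7 m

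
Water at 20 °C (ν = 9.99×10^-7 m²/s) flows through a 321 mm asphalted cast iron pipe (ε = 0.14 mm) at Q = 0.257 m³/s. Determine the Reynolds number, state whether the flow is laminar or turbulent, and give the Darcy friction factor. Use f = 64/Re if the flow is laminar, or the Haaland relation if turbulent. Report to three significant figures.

V = 4Q/(πD²) = 3.176 m/s
Re = VD/ν = 3.176·0.321/9.99×10^-7 = 1.02×10^6
Re > 4000 → turbulent; ε/D = 4.36×10^-4
Haaland: f = 0.01671

Re ≈ 1.02×10^6; turbulent; f ≈ 0.0167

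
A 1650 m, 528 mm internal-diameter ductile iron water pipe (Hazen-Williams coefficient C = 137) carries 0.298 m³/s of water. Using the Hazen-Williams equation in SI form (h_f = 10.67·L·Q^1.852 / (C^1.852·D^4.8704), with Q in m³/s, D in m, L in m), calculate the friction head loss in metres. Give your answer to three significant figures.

h_f ≈ 4.63 m

h_f = 10.67·1650·0.298^1.852 / (137^1.852·0.528^4.8704) = 4.630 m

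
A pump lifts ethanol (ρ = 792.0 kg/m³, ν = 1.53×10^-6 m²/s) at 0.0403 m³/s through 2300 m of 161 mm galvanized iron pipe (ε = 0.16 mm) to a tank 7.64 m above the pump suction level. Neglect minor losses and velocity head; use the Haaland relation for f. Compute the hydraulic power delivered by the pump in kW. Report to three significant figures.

P_hyd ≈ 21.0 kW

V = 4Q/(πD²) = 1.980 m/s; Re = 2.08×10^5; ε/D = 9.94×10^-4; f = 0.02084
h_f = f(L/D)V²/2g = 59.47 m
Total head H = z + h_f = 7.64 + 59.47 = 67.11 m
P_hyd = ρgQH = 792.0·9.81·0.0403·67.11 = 21.01 kW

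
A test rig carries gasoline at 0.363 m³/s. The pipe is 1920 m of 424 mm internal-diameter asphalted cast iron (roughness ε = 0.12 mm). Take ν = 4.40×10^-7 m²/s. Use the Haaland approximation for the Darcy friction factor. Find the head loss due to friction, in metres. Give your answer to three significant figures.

h_f ≈ 23.0 m

V = 4Q/(πD²) = 4·0.363/(π·0.424²) = 2.571 m/s
Re = VD/ν = 2.571·0.424/4.40×10^-7 = 2.48×10^6 → turbulent
ε/D = 0.12/424 = 2.83×10^-4
Haaland: f = 0.01506
h_f = f(L/D)V²/(2g) = 0.01506·(1920/0.424)·2.571²/(2·9.81) = 22.98 m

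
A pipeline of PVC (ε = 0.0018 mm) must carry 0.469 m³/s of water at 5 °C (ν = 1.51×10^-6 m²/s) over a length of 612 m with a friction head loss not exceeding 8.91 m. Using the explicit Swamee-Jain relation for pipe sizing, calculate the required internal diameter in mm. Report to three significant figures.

D ≈ 436 mm

Swamee-Jain (Type III): D = 0.66·[ε^1.25·(LQ²/(gh_f))^4.75 + ν·Q^9.4·(L/(gh_f))^5.2]^0.04
LQ²/(gh_f) = 1.540; L/(gh_f) = 7.002
Term 1 = ε^1.25·(…)^4.75 = 5.13×10^-7; Term 2 = ν·Q^9.4·(…)^5.2 = 3.04×10^-5
D = 0.66·(5.13×10^-7 + 3.04×10^-5)^0.04 = 0.4357 m = 436 mm
Check: V = 3.15 m/s, Re = 9.08×10^5, f = 0.01190, h_f = 8.43 m ≈ 8.91 m ✓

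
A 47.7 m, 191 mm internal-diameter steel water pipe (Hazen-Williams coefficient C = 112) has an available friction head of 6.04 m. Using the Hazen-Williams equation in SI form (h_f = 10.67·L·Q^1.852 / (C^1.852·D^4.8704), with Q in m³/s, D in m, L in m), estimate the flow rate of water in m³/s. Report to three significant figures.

Rearranging: Q = [h_f·C^1.852·D^4.8704 / (10.67·L)]^(1/1.852)
Q = [6.04·112^1.852·0.191^4.8704 / (10.67·47.7)]^0.540 = 0.1314 m³/s

Q ≈ 0.131 m³/s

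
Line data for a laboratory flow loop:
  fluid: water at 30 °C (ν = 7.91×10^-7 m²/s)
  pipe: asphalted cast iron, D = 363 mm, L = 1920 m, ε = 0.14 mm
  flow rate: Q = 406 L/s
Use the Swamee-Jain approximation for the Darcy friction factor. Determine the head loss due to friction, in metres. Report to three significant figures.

h_f ≈ 67.2 m

V = 4Q/(πD²) = 4·0.406/(π·0.363²) = 3.923 m/s
Re = VD/ν = 3.923·0.363/7.91×10^-7 = 1.80×10^6 → turbulent
ε/D = 0.14/363 = 3.86×10^-4
Swamee-Jain: f = 0.01619
h_f = f(L/D)V²/(2g) = 0.01619·(1920/0.363)·3.923²/(2·9.81) = 67.18 m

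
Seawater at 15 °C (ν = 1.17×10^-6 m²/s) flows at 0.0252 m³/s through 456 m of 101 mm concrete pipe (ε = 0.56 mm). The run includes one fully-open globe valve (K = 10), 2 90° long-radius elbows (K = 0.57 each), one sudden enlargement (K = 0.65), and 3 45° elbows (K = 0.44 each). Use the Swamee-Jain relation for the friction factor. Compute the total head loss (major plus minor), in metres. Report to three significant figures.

H_L ≈ 79.0 m

V = 4Q/(πD²) = 3.145 m/s; V²/2g = 0.5042 m
Re = 2.72×10^5, ε/D = 0.00554 → f = 0.03181 (Swamee-Jain)
Major: h_f = f(L/D)·V²/2g = 0.03181·4515·0.5042 = 72.42 m
Minor: ΣK = 13.1; h_m = ΣK·V²/2g = 6.611 m
Total H_L = 72.42 + 6.611 = 79.03 m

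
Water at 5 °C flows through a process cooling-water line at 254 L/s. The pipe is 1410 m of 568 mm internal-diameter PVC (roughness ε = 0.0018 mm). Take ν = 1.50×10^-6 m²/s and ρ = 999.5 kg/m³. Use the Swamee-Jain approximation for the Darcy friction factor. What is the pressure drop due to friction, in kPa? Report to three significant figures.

V = 4Q/(πD²) = 4·0.254/(π·0.568²) = 1.002 m/s
Re = VD/ν = 1.002·0.568/1.50×10^-6 = 3.80×10^5 → turbulent
ε/D = 0.0018/568 = 3.17×10^-6
Swamee-Jain: f = 0.01380
h_f = f(L/D)V²/(2g) = 0.01380·(1410/0.568)·1.002²/(2·9.81) = 1.755 m
Δp = ρg·h_f = 999.5·9.81·1.755 = 17.21 kPa

Δp ≈ 17.2 kPa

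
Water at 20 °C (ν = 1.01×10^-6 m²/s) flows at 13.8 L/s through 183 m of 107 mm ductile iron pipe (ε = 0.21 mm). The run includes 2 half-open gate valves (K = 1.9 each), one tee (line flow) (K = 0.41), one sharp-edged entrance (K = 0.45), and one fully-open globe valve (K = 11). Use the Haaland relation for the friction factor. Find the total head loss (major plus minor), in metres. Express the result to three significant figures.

H_L ≈ 6.87 m

V = 4Q/(πD²) = 1.535 m/s; V²/2g = 0.1200 m
Re = 1.63×10^5, ε/D = 0.00196 → f = 0.02432 (Haaland)
Major: h_f = f(L/D)·V²/2g = 0.02432·1710·0.1200 = 4.993 m
Minor: ΣK = 15.7; h_m = ΣK·V²/2g = 1.880 m
Total H_L = 4.993 + 1.880 = 6.873 m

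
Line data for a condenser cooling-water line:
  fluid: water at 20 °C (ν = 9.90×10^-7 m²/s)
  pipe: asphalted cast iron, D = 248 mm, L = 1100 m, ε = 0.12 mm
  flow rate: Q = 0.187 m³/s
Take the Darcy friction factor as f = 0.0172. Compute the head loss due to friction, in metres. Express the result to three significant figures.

h_f ≈ 58.3 m

V = 4Q/(πD²) = 4·0.187/(π·0.248²) = 3.871 m/s
h_f = f(L/D)V²/(2g) = 0.01720·(1100/0.248)·3.871²/(2·9.81) = 58.27 m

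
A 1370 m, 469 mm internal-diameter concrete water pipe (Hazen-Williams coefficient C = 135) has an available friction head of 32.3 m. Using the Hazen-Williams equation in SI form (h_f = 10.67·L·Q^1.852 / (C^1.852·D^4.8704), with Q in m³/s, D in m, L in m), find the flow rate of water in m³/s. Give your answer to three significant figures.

Q ≈ 0.679 m³/s

Rearranging: Q = [h_f·C^1.852·D^4.8704 / (10.67·L)]^(1/1.852)
Q = [32.3·135^1.852·0.469^4.8704 / (10.67·1370)]^0.540 = 0.6786 m³/s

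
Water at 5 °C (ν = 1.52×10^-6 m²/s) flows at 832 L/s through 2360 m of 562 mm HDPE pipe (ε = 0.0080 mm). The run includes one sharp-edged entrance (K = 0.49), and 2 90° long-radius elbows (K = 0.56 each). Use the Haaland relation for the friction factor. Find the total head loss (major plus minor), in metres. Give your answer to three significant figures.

H_L ≈ 28.6 m

V = 4Q/(πD²) = 3.354 m/s; V²/2g = 0.5734 m
Re = 1.24×10^6, ε/D = 1.42×10^-5 → f = 0.01148 (Haaland)
Major: h_f = f(L/D)·V²/2g = 0.01148·4199·0.5734 = 27.65 m
Minor: ΣK = 1.61; h_m = ΣK·V²/2g = 0.9231 m
Total H_L = 27.65 + 0.9231 = 28.57 m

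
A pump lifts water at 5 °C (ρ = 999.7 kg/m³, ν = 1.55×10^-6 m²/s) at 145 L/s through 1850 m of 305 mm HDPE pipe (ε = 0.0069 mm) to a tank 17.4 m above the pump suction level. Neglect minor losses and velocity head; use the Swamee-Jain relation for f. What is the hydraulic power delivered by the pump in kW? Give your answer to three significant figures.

P_hyd ≈ 49.0 kW

V = 4Q/(πD²) = 1.985 m/s; Re = 3.91×10^5; ε/D = 2.26×10^-5; f = 0.01400
h_f = f(L/D)V²/2g = 17.04 m
Total head H = z + h_f = 17.4 + 17.04 = 34.44 m
P_hyd = ρgQH = 999.7·9.81·0.145·34.44 = 48.98 kW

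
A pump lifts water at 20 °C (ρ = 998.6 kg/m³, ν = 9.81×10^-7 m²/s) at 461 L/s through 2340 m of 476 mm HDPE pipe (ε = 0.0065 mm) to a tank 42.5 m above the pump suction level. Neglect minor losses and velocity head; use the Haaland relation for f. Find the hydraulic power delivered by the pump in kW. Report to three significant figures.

V = 4Q/(πD²) = 2.591 m/s; Re = 1.26×10^6; ε/D = 1.37×10^-5; f = 0.01145
h_f = f(L/D)V²/2g = 19.25 m
Total head H = z + h_f = 42.5 + 19.25 = 61.75 m
P_hyd = ρgQH = 998.6·9.81·0.461·61.75 = 278.9 kW

P_hyd ≈ 279 kW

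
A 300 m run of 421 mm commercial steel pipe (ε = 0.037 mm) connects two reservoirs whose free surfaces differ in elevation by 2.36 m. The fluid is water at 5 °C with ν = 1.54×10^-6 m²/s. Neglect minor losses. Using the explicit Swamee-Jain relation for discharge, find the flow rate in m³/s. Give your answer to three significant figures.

Swamee-Jain (Type II): Q = -0.965·√(gD⁵h_f/L)·ln[ε/(3.7D) + √(3.17ν²L/(gD³h_f))]
√(gD⁵h_f/L) = √(9.81·0.421⁵·2.36/300) = 0.03195
ε/(3.7D) = 2.38×10^-5; √(3.17ν²L/(gD³h_f)) = 3.61×10^-5
Q = -0.965·0.03195·ln(5.989×10^-5) = 0.2998 m³/s
Check: V = 2.15 m/s, Re = 5.89×10^5, f = 0.01405, h_f = 2.37 m ≈ 2.36 m ✓

Q ≈ 0.300 m³/s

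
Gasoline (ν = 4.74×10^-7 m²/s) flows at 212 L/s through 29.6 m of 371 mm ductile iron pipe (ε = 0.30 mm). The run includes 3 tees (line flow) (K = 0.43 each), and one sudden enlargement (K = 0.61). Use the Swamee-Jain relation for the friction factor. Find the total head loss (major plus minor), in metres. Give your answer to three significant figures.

H_L ≈ 0.669 m

V = 4Q/(πD²) = 1.961 m/s; V²/2g = 0.1960 m
Re = 1.53×10^6, ε/D = 8.09×10^-4 → f = 0.01897 (Swamee-Jain)
Major: h_f = f(L/D)·V²/2g = 0.01897·79.78·0.1960 = 0.2966 m
Minor: ΣK = 1.90; h_m = ΣK·V²/2g = 0.3724 m
Total H_L = 0.2966 + 0.3724 = 0.6691 m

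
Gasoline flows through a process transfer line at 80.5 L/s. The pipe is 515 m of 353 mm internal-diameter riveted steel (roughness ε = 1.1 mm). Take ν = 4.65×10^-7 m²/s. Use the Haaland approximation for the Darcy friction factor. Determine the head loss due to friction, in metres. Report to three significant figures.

h_f ≈ 1.34 m

V = 4Q/(πD²) = 4·0.0805/(π·0.353²) = 0.8225 m/s
Re = VD/ν = 0.8225·0.353/4.65×10^-7 = 6.24×10^5 → turbulent
ε/D = 1.1/353 = 0.00312
Haaland: f = 0.02669
h_f = f(L/D)V²/(2g) = 0.02669·(515/0.353)·0.8225²/(2·9.81) = 1.343 m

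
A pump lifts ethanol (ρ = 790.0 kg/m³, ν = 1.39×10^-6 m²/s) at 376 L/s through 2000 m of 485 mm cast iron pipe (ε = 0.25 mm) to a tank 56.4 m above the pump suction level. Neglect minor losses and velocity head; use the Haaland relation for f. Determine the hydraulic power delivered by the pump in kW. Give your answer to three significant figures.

P_hyd ≈ 209 kW

V = 4Q/(πD²) = 2.035 m/s; Re = 7.10×10^5; ε/D = 5.15×10^-4; f = 0.01744
h_f = f(L/D)V²/2g = 15.19 m
Total head H = z + h_f = 56.4 + 15.19 = 71.59 m
P_hyd = ρgQH = 790.0·9.81·0.376·71.59 = 208.6 kW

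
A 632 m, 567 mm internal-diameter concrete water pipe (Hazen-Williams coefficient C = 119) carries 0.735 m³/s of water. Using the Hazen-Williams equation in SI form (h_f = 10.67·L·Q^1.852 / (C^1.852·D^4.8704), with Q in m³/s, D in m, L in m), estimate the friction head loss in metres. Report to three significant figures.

h_f ≈ 8.66 m

h_f = 10.67·632·0.735^1.852 / (119^1.852·0.567^4.8704) = 8.659 m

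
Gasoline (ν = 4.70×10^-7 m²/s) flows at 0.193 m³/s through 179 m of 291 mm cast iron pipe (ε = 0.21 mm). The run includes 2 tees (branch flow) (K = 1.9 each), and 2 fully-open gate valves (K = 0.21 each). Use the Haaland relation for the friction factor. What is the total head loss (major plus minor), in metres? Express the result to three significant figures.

V = 4Q/(πD²) = 2.902 m/s; V²/2g = 0.4292 m
Re = 1.80×10^6, ε/D = 7.22×10^-4 → f = 0.01839 (Haaland)
Major: h_f = f(L/D)·V²/2g = 0.01839·615.1·0.4292 = 4.855 m
Minor: ΣK = 4.22; h_m = ΣK·V²/2g = 1.811 m
Total H_L = 4.855 + 1.811 = 6.667 m

H_L ≈ 6.67 m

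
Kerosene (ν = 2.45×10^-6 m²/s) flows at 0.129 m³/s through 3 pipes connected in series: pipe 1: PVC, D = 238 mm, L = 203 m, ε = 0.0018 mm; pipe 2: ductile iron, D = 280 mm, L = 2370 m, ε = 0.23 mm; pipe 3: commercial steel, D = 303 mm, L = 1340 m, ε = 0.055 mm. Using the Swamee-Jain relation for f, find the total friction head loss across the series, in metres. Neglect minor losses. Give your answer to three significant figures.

H ≈ 55.7 m

Pipe 1: V = 2.900 m/s, Re = 2.82×10^5, ε/D = 7.56×10^-6, f = 0.01463, h_1 = f(L/D)V²/2g = 5.348 m
Pipe 2: V = 2.095 m/s, Re = 2.39×10^5, ε/D = 8.21×10^-4, f = 0.02022, h_2 = f(L/D)V²/2g = 38.29 m
Pipe 3: V = 1.789 m/s, Re = 2.21×10^5, ε/D = 1.82×10^-4, f = 0.01677, h_3 = f(L/D)V²/2g = 12.10 m
Series → Q common, losses add: H = Σh = 55.74 m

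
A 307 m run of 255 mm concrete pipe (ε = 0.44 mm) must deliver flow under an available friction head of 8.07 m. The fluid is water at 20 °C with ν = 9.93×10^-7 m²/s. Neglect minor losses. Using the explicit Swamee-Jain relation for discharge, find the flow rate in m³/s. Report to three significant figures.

Swamee-Jain (Type II): Q = -0.965·√(gD⁵h_f/L)·ln[ε/(3.7D) + √(3.17ν²L/(gD³h_f))]
√(gD⁵h_f/L) = √(9.81·0.255⁵·8.07/307) = 0.01667
ε/(3.7D) = 4.66×10^-4; √(3.17ν²L/(gD³h_f)) = 2.70×10^-5
Q = -0.965·0.01667·ln(4.934×10^-4) = 0.1225 m³/s
Check: V = 2.40 m/s, Re = 6.16×10^5, f = 0.02296, h_f = 8.11 m ≈ 8.07 m ✓

Q ≈ 0.123 m³/s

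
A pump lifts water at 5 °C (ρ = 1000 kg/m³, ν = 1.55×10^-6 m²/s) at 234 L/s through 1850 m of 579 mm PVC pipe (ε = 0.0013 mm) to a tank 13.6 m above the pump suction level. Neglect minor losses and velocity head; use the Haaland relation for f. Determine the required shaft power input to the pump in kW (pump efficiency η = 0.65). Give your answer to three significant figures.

V = 4Q/(πD²) = 0.8887 m/s; Re = 3.32×10^5; ε/D = 2.25×10^-6; f = 0.01409
h_f = f(L/D)V²/2g = 1.813 m
Total head H = z + h_f = 13.6 + 1.813 = 15.41 m
P_hyd = ρgQH = 1000·9.81·0.234·15.41 = 35.38 kW
P_shaft = P_hyd/η = 35.38/0.65 = 54.43 kW

P_shaft ≈ 54.4 kW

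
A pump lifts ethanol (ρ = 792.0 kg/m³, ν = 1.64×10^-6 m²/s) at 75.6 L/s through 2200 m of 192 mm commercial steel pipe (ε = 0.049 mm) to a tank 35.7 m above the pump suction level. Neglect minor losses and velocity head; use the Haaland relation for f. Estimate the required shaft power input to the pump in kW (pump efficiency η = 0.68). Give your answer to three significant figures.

P_shaft ≈ 87.4 kW

V = 4Q/(πD²) = 2.611 m/s; Re = 3.06×10^5; ε/D = 2.55×10^-4; f = 0.01645
h_f = f(L/D)V²/2g = 65.50 m
Total head H = z + h_f = 35.7 + 65.50 = 101.2 m
P_hyd = ρgQH = 792.0·9.81·0.0756·101.2 = 59.44 kW
P_shaft = P_hyd/η = 59.44/0.68 = 87.42 kW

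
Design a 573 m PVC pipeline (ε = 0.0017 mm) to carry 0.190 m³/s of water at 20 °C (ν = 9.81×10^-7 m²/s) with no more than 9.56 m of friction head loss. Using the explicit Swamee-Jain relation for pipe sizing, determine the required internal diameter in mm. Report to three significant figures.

D ≈ 296 mm

Swamee-Jain (Type III): D = 0.66·[ε^1.25·(LQ²/(gh_f))^4.75 + ν·Q^9.4·(L/(gh_f))^5.2]^0.04
LQ²/(gh_f) = 0.2206; L/(gh_f) = 6.110
Term 1 = ε^1.25·(…)^4.75 = 4.68×10^-11; Term 2 = ν·Q^9.4·(…)^5.2 = 1.99×10^-9
D = 0.66·(4.68×10^-11 + 1.99×10^-9)^0.04 = 0.2964 m = 296 mm
Check: V = 2.75 m/s, Re = 8.32×10^5, f = 0.01210, h_f = 9.04 m ≈ 9.56 m ✓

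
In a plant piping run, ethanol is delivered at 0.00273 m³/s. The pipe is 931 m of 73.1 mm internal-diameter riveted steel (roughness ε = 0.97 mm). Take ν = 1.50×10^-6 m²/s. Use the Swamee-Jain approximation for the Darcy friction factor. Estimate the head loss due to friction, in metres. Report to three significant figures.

h_f ≈ 12.0 m

V = 4Q/(πD²) = 4·0.00273/(π·0.0731²) = 0.6505 m/s
Re = VD/ν = 0.6505·0.0731/1.50×10^-6 = 3.17×10^4 → turbulent
ε/D = 0.97/73.1 = 0.0133
Swamee-Jain: f = 0.04386
h_f = f(L/D)V²/(2g) = 0.04386·(931/0.0731)·0.6505²/(2·9.81) = 12.05 m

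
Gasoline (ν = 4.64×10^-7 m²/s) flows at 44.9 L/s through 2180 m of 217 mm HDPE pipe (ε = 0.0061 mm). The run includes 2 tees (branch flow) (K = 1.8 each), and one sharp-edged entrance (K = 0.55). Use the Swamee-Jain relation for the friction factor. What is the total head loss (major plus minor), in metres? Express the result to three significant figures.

V = 4Q/(πD²) = 1.214 m/s; V²/2g = 0.07512 m
Re = 5.68×10^5, ε/D = 2.81×10^-5 → f = 0.01327 (Swamee-Jain)
Major: h_f = f(L/D)·V²/2g = 0.01327·10046·0.07512 = 10.01 m
Minor: ΣK = 4.15; h_m = ΣK·V²/2g = 0.3118 m
Total H_L = 10.01 + 0.3118 = 10.33 m

H_L ≈ 10.3 m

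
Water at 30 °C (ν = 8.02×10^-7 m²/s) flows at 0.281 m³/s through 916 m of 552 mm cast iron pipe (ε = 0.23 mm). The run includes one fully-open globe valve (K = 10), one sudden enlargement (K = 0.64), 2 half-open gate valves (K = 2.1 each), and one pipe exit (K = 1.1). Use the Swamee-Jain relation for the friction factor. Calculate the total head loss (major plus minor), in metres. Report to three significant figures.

V = 4Q/(πD²) = 1.174 m/s; V²/2g = 0.07027 m
Re = 8.08×10^5, ε/D = 4.17×10^-4 → f = 0.01684 (Swamee-Jain)
Major: h_f = f(L/D)·V²/2g = 0.01684·1659·0.07027 = 1.964 m
Minor: ΣK = 15.9; h_m = ΣK·V²/2g = 1.120 m
Total H_L = 1.964 + 1.120 = 3.084 m

H_L ≈ 3.08 m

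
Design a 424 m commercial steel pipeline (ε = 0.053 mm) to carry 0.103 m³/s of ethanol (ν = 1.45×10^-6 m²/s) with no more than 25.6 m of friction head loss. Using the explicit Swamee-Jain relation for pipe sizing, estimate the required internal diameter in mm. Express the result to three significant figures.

D ≈ 191 mm

Swamee-Jain (Type III): D = 0.66·[ε^1.25·(LQ²/(gh_f))^4.75 + ν·Q^9.4·(L/(gh_f))^5.2]^0.04
LQ²/(gh_f) = 0.01791; L/(gh_f) = 1.688
Term 1 = ε^1.25·(…)^4.75 = 2.28×10^-14; Term 2 = ν·Q^9.4·(…)^5.2 = 1.16×10^-14
D = 0.66·(2.28×10^-14 + 1.16×10^-14)^0.04 = 0.1910 m = 191 mm
Check: V = 3.60 m/s, Re = 4.74×10^5, f = 0.01626, h_f = 23.8 m ≈ 25.6 m ✓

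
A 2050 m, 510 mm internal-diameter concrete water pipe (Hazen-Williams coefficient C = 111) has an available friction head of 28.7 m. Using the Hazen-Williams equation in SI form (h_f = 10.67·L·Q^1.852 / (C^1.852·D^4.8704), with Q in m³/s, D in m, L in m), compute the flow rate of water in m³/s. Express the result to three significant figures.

Rearranging: Q = [h_f·C^1.852·D^4.8704 / (10.67·L)]^(1/1.852)
Q = [28.7·111^1.852·0.510^4.8704 / (10.67·2050)]^0.540 = 0.5249 m³/s

Q ≈ 0.525 m³/s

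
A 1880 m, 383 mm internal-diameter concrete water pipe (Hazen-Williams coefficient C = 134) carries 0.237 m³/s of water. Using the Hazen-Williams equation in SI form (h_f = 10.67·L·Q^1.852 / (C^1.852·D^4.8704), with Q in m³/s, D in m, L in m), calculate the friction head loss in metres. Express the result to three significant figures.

h_f ≈ 17.2 m

h_f = 10.67·1880·0.237^1.852 / (134^1.852·0.383^4.8704) = 17.18 m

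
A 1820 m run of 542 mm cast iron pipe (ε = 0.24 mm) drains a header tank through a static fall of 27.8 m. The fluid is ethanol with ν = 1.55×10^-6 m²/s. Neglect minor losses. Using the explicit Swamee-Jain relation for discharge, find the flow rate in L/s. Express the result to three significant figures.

Q ≈ 718 L/s

Swamee-Jain (Type II): Q = -0.965·√(gD⁵h_f/L)·ln[ε/(3.7D) + √(3.17ν²L/(gD³h_f))]
√(gD⁵h_f/L) = √(9.81·0.542⁵·27.8/1820) = 0.08372
ε/(3.7D) = 1.20×10^-4; √(3.17ν²L/(gD³h_f)) = 1.79×10^-5
Q = -0.965·0.08372·ln(1.375×10^-4) = 0.7183 m³/s
Check: V = 3.11 m/s, Re = 1.09×10^6, f = 0.01686, h_f = 28.0 m ≈ 27.8 m ✓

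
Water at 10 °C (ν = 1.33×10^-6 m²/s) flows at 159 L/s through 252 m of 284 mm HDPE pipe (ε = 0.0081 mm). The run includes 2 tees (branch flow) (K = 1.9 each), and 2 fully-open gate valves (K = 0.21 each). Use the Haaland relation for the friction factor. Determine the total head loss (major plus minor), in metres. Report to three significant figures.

H_L ≈ 5.13 m

V = 4Q/(πD²) = 2.510 m/s; V²/2g = 0.3211 m
Re = 5.36×10^5, ε/D = 2.85×10^-5 → f = 0.01326 (Haaland)
Major: h_f = f(L/D)·V²/2g = 0.01326·887.3·0.3211 = 3.778 m
Minor: ΣK = 4.22; h_m = ΣK·V²/2g = 1.355 m
Total H_L = 3.778 + 1.355 = 5.133 m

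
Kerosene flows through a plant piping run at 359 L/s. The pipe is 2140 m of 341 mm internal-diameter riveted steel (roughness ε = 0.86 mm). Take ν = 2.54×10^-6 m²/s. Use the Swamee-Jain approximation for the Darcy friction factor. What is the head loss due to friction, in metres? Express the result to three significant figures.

V = 4Q/(πD²) = 4·0.359/(π·0.341²) = 3.931 m/s
Re = VD/ν = 3.931·0.341/2.54×10^-6 = 5.28×10^5 → turbulent
ε/D = 0.86/341 = 0.00252
Swamee-Jain: f = 0.02533
h_f = f(L/D)V²/(2g) = 0.02533·(2140/0.341)·3.931²/(2·9.81) = 125.2 m

h_f ≈ 125 m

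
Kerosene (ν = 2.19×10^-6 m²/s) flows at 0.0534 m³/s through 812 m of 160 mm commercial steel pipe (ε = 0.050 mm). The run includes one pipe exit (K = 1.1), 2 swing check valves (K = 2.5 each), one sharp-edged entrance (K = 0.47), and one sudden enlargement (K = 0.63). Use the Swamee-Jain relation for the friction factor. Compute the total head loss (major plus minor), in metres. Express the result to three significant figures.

V = 4Q/(πD²) = 2.656 m/s; V²/2g = 0.3595 m
Re = 1.94×10^5, ε/D = 3.13×10^-4 → f = 0.01793 (Swamee-Jain)
Major: h_f = f(L/D)·V²/2g = 0.01793·5075·0.3595 = 32.71 m
Minor: ΣK = 7.20; h_m = ΣK·V²/2g = 2.589 m
Total H_L = 32.71 + 2.589 = 35.30 m

H_L ≈ 35.3 m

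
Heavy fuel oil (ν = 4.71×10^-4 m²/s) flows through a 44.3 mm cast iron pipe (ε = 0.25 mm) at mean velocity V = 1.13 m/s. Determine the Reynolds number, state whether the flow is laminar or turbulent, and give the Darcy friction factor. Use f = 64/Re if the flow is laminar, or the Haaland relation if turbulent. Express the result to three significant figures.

Re = VD/ν = 1.130·0.0443/4.71×10^-4 = 106
Re < 2300 → laminar → f = 64/Re = 0.6022

Re ≈ 106; laminar; f = 64/Re ≈ 0.602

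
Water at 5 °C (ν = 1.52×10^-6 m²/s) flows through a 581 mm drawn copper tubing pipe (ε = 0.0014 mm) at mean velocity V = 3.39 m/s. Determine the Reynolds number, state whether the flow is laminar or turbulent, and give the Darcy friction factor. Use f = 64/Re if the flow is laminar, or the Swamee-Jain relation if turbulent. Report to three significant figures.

Re ≈ 1.30×10^6; turbulent; f ≈ 0.0112

Re = VD/ν = 3.390·0.581/1.52×10^-6 = 1.30×10^6
Re > 4000 → turbulent; ε/D = 2.41×10^-6
Swamee-Jain: f = 0.01119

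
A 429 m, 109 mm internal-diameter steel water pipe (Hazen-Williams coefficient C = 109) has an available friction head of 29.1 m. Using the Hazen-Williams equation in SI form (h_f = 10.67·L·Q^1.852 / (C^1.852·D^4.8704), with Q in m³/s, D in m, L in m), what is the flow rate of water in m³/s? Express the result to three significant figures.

Rearranging: Q = [h_f·C^1.852·D^4.8704 / (10.67·L)]^(1/1.852)
Q = [29.1·109^1.852·0.109^4.8704 / (10.67·429)]^0.540 = 0.02089 m³/s

Q ≈ 0.0209 m³/s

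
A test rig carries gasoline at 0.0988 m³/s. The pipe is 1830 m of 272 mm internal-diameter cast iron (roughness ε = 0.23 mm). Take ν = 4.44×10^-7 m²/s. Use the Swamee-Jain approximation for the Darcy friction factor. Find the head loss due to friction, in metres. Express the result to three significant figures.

h_f ≈ 19.1 m

V = 4Q/(πD²) = 4·0.0988/(π·0.272²) = 1.700 m/s
Re = VD/ν = 1.700·0.272/4.44×10^-7 = 1.04×10^6 → turbulent
ε/D = 0.23/272 = 8.46×10^-4
Swamee-Jain: f = 0.01928
h_f = f(L/D)V²/(2g) = 0.01928·(1830/0.272)·1.700²/(2·9.81) = 19.11 m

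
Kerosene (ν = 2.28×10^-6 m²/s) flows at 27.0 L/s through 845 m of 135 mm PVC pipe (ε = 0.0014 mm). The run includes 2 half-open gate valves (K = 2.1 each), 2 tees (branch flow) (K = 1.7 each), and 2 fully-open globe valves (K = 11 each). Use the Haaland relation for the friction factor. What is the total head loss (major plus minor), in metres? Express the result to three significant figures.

H_L ≈ 25.2 m

V = 4Q/(πD²) = 1.886 m/s; V²/2g = 0.1813 m
Re = 1.12×10^5, ε/D = 1.04×10^-5 → f = 0.01746 (Haaland)
Major: h_f = f(L/D)·V²/2g = 0.01746·6259·0.1813 = 19.82 m
Minor: ΣK = 29.6; h_m = ΣK·V²/2g = 5.368 m
Total H_L = 19.82 + 5.368 = 25.19 m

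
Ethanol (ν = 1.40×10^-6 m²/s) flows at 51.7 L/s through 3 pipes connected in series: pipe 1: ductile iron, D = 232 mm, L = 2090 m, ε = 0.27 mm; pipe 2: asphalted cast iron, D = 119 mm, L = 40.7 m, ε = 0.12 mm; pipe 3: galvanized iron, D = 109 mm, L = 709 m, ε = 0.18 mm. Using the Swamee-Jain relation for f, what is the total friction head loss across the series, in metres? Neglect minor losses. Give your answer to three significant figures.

H ≈ 256 m

Pipe 1: V = 1.223 m/s, Re = 2.03×10^5, ε/D = 0.00116, f = 0.02180, h_1 = f(L/D)V²/2g = 14.97 m
Pipe 2: V = 4.648 m/s, Re = 3.95×10^5, ε/D = 0.00101, f = 0.02055, h_2 = f(L/D)V²/2g = 7.741 m
Pipe 3: V = 5.540 m/s, Re = 4.31×10^5, ε/D = 0.00165, f = 0.02288, h_3 = f(L/D)V²/2g = 232.9 m
Series → Q common, losses add: H = Σh = 255.6 m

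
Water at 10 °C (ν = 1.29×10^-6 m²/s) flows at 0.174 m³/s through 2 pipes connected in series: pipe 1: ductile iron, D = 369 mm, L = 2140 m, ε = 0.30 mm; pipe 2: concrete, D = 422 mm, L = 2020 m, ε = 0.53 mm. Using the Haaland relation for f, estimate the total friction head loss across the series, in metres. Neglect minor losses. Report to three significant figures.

H ≈ 23.2 m

Pipe 1: V = 1.627 m/s, Re = 4.65×10^5, ε/D = 8.13×10^-4, f = 0.01937, h_1 = f(L/D)V²/2g = 15.15 m
Pipe 2: V = 1.244 m/s, Re = 4.07×10^5, ε/D = 0.00126, f = 0.02136, h_2 = f(L/D)V²/2g = 8.064 m
Series → Q common, losses add: H = Σh = 23.22 m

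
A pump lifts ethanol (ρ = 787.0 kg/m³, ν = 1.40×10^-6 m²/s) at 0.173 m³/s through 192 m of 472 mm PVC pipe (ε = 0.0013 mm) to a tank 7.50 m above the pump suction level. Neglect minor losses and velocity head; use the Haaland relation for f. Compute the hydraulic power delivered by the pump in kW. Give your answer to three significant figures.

P_hyd ≈ 10.4 kW

V = 4Q/(πD²) = 0.9887 m/s; Re = 3.33×10^5; ε/D = 2.75×10^-6; f = 0.01409
h_f = f(L/D)V²/2g = 0.2855 m
Total head H = z + h_f = 7.50 + 0.2855 = 7.786 m
P_hyd = ρgQH = 787.0·9.81·0.173·7.786 = 10.40 kW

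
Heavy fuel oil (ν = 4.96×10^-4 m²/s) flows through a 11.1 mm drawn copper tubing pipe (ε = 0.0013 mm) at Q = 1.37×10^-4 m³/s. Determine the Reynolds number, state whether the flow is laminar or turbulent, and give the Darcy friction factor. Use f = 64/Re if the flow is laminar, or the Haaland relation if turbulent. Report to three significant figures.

Re ≈ 31.7; laminar; f = 64/Re ≈ 2.02

V = 4Q/(πD²) = 1.416 m/s
Re = VD/ν = 1.416·0.0111/4.96×10^-4 = 31.7
Re < 2300 → laminar → f = 64/Re = 2.020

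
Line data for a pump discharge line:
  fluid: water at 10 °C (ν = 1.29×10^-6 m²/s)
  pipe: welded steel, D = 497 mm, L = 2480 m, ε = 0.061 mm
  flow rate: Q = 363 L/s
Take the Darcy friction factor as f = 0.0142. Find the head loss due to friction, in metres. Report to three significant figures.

h_f ≈ 12.6 m

V = 4Q/(πD²) = 4·0.363/(π·0.497²) = 1.871 m/s
h_f = f(L/D)V²/(2g) = 0.01420·(2480/0.497)·1.871²/(2·9.81) = 12.64 m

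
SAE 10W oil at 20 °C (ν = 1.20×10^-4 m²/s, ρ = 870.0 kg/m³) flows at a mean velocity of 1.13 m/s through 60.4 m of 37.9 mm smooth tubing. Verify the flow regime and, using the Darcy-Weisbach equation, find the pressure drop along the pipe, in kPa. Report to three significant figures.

Δp ≈ 159 kPa

Re = VD/ν = 1.13·0.03790/1.20×10^-4 = 357 → laminar (Re < 2300)
f = 64/Re = 0.1793
h_f = f(L/D)V²/(2g) = 0.1793·(60.4/0.03790)·1.13²/(2·9.81) = 18.60 m
Δp = ρg·h_f = 870.0·9.81·18.60 = 158.7 kPa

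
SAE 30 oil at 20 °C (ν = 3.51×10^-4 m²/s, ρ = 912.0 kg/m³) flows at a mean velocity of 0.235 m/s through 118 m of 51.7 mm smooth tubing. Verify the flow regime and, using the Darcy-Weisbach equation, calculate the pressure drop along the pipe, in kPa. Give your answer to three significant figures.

Re = VD/ν = 0.235·0.05170/3.51×10^-4 = 34.6 → laminar (Re < 2300)
f = 64/Re = 1.849
h_f = f(L/D)V²/(2g) = 1.849·(118/0.05170)·0.235²/(2·9.81) = 11.88 m
Δp = ρg·h_f = 912.0·9.81·11.88 = 106.3 kPa

Δp ≈ 106 kPa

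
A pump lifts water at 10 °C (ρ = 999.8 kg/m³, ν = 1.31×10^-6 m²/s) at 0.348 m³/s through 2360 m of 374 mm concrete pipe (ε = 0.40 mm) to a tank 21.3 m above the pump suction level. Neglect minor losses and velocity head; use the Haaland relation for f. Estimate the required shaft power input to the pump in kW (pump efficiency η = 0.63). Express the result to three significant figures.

V = 4Q/(πD²) = 3.168 m/s; Re = 9.04×10^5; ε/D = 0.00107; f = 0.02028
h_f = f(L/D)V²/2g = 65.45 m
Total head H = z + h_f = 21.3 + 65.45 = 86.75 m
P_hyd = ρgQH = 999.8·9.81·0.348·86.75 = 296.1 kW
P_shaft = P_hyd/η = 296.1/0.63 = 470.0 kW

P_shaft ≈ 470 kW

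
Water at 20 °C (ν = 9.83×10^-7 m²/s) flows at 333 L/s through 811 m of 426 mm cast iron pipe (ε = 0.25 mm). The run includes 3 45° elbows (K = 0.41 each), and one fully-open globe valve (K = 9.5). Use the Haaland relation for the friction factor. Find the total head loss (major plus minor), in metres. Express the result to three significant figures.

V = 4Q/(πD²) = 2.336 m/s; V²/2g = 0.2782 m
Re = 1.01×10^6, ε/D = 5.87×10^-4 → f = 0.01774 (Haaland)
Major: h_f = f(L/D)·V²/2g = 0.01774·1904·0.2782 = 9.395 m
Minor: ΣK = 10.7; h_m = ΣK·V²/2g = 2.985 m
Total H_L = 9.395 + 2.985 = 12.38 m

H_L ≈ 12.4 m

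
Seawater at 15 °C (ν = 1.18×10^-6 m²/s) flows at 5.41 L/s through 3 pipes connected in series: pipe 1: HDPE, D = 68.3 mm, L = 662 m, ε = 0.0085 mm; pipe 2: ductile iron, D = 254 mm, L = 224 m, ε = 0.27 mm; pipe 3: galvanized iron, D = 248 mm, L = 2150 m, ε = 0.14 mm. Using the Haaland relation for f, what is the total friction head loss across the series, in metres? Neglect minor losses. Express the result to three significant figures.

H ≈ 20.5 m

Pipe 1: V = 1.477 m/s, Re = 8.55×10^4, ε/D = 1.24×10^-4, f = 0.01893, h_1 = f(L/D)V²/2g = 20.39 m
Pipe 2: V = 0.1068 m/s, Re = 2.30×10^4, ε/D = 0.00106, f = 0.02702, h_2 = f(L/D)V²/2g = 0.01385 m
Pipe 3: V = 0.1120 m/s, Re = 2.35×10^4, ε/D = 5.65×10^-4, f = 0.02586, h_3 = f(L/D)V²/2g = 0.1433 m
Series → Q common, losses add: H = Σh = 20.54 m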